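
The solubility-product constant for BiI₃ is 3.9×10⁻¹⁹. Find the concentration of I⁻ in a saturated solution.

BiI₃(s) ⇌ Bi³⁺(aq) + 3 I⁻(aq)
Let s be the molar solubility. Then [Bi³⁺] = s and [I⁻] = 3s.
Ksp = [Bi³⁺][I⁻]^3 = s · (3s)^3 = 27s^4 = 3.9×10⁻¹⁹
s = 1.1×10⁻⁵ M
[I⁻] = 3s = 3.3×10⁻⁵ M

3.3×10⁻⁵ M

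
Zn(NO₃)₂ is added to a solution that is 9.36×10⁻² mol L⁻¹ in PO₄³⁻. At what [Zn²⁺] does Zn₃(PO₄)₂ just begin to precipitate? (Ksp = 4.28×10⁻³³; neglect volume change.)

The threshold for precipitation is Q = Ksp.
Zn₃(PO₄)₂(s) ⇌ 3 Zn²⁺(aq) + 2 PO₄³⁻(aq)
Ksp = [Zn²⁺]^3[PO₄³⁻]^2 = [Zn²⁺]^3(9.36×10⁻²)^2
[Zn²⁺]^3 = 4.28×10⁻³³ / (9.36×10⁻²)^2 = 4.89×10⁻³¹
[Zn²⁺] = 7.88×10⁻¹¹ mol L⁻¹

7.88×10⁻¹¹ M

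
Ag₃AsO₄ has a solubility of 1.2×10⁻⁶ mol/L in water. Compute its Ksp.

Ksp = 5.6×10⁻²³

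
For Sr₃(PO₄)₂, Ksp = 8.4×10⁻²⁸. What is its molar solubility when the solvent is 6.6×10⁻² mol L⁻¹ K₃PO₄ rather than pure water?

Sr₃(PO₄)₂(s) ⇌ 3 Sr²⁺(aq) + 2 PO₄³⁻(aq)
Let s be the solubility of Sr₃(PO₄)₂ here. The common ion gives [PO₄³⁻] ≈ 6.6×10⁻² mol L⁻¹, and [Sr²⁺] = 3s.
Ksp = [Sr²⁺]^3[PO₄³⁻]^2 = (3s)^3(6.6×10⁻²)^2
(3s)^3 = 8.4×10⁻²⁸ / (6.6×10⁻²)^2 = 1.9×10⁻²⁵
s = 1.9×10⁻⁹ mol L⁻¹

1.9×10⁻⁹ M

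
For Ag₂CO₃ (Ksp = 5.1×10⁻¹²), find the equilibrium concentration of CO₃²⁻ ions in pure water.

Ag₂CO₃(s) ⇌ 2 Ag⁺(aq) + CO₃²⁻(aq)
Let s be the molar solubility. Then [Ag⁺] = 2s and [CO₃²⁻] = s.
Ksp = [Ag⁺]^2[CO₃²⁻] = (2s)^2 · s = 4s^3 = 5.1×10⁻¹²
s = 1.1×10⁻⁴ mol/L
[CO₃²⁻] = s = 1.1×10⁻⁴ mol/L

1.1×10⁻⁴ M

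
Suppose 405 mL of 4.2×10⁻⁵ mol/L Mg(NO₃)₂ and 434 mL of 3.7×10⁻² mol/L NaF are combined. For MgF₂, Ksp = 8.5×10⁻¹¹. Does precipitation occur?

Yes

The combined volume is 839 mL.
[Mg²⁺] = (4.2×10⁻⁵)(405)/839 = 2.0×10⁻⁵ mol/L
[F⁻] = (3.7×10⁻²)(434)/839 = 1.9×10⁻² mol/L
Q = [Mg²⁺][F⁻]^2 = 7.4×10⁻⁹
Since Q (7.4×10⁻⁹) exceeds Ksp (8.5×10⁻¹¹), MgF₂ will precipitate.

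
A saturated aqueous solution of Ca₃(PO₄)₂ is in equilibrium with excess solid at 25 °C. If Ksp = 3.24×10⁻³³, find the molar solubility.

1.25×10⁻⁷ M

Ca₃(PO₄)₂(s) ⇌ 3 Ca²⁺(aq) + 2 PO₄³⁻(aq)
With molar solubility s: [Ca²⁺] = 3s, [PO₄³⁻] = 2s.
Ksp = [Ca²⁺]^3[PO₄³⁻]^2 = (3s)^3 · (2s)^2 = 108s^5
108s^5 = 3.24×10⁻³³  ⇒  s^5 = 3.00×10⁻³⁵
s = (3.00×10⁻³⁵)^(1/5) = 1.25×10⁻⁷ M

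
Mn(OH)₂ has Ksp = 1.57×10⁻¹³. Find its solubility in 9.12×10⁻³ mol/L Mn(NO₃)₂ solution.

2.07×10⁻⁶ M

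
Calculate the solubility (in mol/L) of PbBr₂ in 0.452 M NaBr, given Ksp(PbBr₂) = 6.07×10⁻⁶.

2.97×10⁻⁵ M

PbBr₂(s) ⇌ Pb²⁺(aq) + 2 Br⁻(aq)
Br⁻ is already present at 0.452 M. If s mol/L of PbBr₂ dissolves, [Pb²⁺] = s while [Br⁻] ≈ 0.452 M.
Ksp = [Pb²⁺][Br⁻]^2 = s(0.452)^2
s = 6.07×10⁻⁶ / (0.452)^2 = 2.97×10⁻⁵
s = 2.97×10⁻⁵ M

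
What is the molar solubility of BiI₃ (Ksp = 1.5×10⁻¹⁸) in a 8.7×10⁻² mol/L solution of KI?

2.3×10⁻¹⁵ M

BiI₃(s) ⇌ Bi³⁺(aq) + 3 I⁻(aq)
With I⁻ already at 8.7×10⁻² mol/L and s small, take [I⁻] ≈ 8.7×10⁻² mol/L and [Bi³⁺] = s.
Ksp = [Bi³⁺][I⁻]^3 = s(8.7×10⁻²)^3
s = 1.5×10⁻¹⁸ / (8.7×10⁻²)^3 = 2.3×10⁻¹⁵
s = 2.3×10⁻¹⁵ mol/L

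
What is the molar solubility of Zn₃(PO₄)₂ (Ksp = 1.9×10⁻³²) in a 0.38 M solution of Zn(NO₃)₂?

2.9×10⁻¹⁶ M

Zn₃(PO₄)₂(s) ⇌ 3 Zn²⁺(aq) + 2 PO₄³⁻(aq)
The solution already contains Zn²⁺ at 0.38 M. Let s be the molar solubility of Zn₃(PO₄)₂.
[Zn²⁺] ≈ 0.38 M (common ion dominates); [PO₄³⁻] = 2s.
Ksp = [Zn²⁺]^3[PO₄³⁻]^2 = (0.38)^3(2s)^2
(2s)^2 = 1.9×10⁻³² / (0.38)^3 = 3.5×10⁻³¹
s = 2.9×10⁻¹⁶ M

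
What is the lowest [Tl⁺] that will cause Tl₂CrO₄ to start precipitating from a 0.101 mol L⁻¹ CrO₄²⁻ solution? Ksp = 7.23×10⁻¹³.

A salt starts to precipitate once the ion product Q reaches its Ksp.
Tl₂CrO₄(s) ⇌ 2 Tl⁺(aq) + CrO₄²⁻(aq)
Ksp = [Tl⁺]^2[CrO₄²⁻] = [Tl⁺]^2(0.101)
[Tl⁺]^2 = 7.23×10⁻¹³ / (0.101) = 7.16×10⁻¹²
[Tl⁺] = 2.68×10⁻⁶ mol L⁻¹

2.68×10⁻⁶ M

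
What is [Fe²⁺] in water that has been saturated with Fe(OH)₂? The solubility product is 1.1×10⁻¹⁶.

3.0×10⁻⁶ M

Fe(OH)₂(s) ⇌ Fe²⁺(aq) + 2 OH⁻(aq)
If s mol/L of Fe(OH)₂ dissolves, [Fe²⁺] = s and [OH⁻] = 2s.
Ksp = [Fe²⁺][OH⁻]^2 = s · (2s)^2 = 4s^3 = 1.1×10⁻¹⁶
s = 3.0×10⁻⁶ mol/L
[Fe²⁺] = s = 3.0×10⁻⁶ mol/L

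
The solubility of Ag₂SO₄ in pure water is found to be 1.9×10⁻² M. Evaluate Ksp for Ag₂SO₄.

Ksp = 2.7×10⁻⁵

Ag₂SO₄(s) ⇌ 2 Ag⁺(aq) + SO₄²⁻(aq)
If s mol/L of Ag₂SO₄ dissolves, [Ag⁺] = 2s and [SO₄²⁻] = s.
Ksp = [Ag⁺]^2[SO₄²⁻] = (2s)^2 · s = 4s^3
Ksp = 4 × (1.9×10⁻²)^3 = 2.7×10⁻⁵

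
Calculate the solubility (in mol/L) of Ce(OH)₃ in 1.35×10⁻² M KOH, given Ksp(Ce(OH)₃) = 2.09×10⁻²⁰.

8.49×10⁻¹⁵ M

Ce(OH)₃(s) ⇌ Ce³⁺(aq) + 3 OH⁻(aq)
OH⁻ is already present at 1.35×10⁻² M. If s mol/L of Ce(OH)₃ dissolves, [Ce³⁺] = s while [OH⁻] ≈ 1.35×10⁻² M.
Ksp = [Ce³⁺][OH⁻]^3 = s(1.35×10⁻²)^3
s = 2.09×10⁻²⁰ / (1.35×10⁻²)^3 = 8.49×10⁻¹⁵
s = 8.49×10⁻¹⁵ M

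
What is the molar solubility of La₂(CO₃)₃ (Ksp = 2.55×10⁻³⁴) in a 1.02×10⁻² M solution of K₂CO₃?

7.75×10⁻¹⁵ M

La₂(CO₃)₃(s) ⇌ 2 La³⁺(aq) + 3 CO₃²⁻(aq)
With CO₃²⁻ already at 1.02×10⁻² M and s small, take [CO₃²⁻] ≈ 1.02×10⁻² M and [La³⁺] = 2s.
Ksp = [La³⁺]^2[CO₃²⁻]^3 = (2s)^2(1.02×10⁻²)^3
(2s)^2 = 2.55×10⁻³⁴ / (1.02×10⁻²)^3 = 2.40×10⁻²⁸
s = 7.75×10⁻¹⁵ M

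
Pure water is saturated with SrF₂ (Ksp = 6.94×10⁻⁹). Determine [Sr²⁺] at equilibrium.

SrF₂(s) ⇌ Sr²⁺(aq) + 2 F⁻(aq)
With molar solubility s: [Sr²⁺] = s, [F⁻] = 2s.
Ksp = [Sr²⁺][F⁻]^2 = s · (2s)^2 = 4s^3 = 6.94×10⁻⁹
s = 1.20×10⁻³ mol L⁻¹
[Sr²⁺] = s = 1.20×10⁻³ mol L⁻¹

1.20×10⁻³ M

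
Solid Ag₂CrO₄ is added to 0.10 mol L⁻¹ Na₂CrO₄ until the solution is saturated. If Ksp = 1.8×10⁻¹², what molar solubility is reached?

Ag₂CrO₄(s) ⇌ 2 Ag⁺(aq) + CrO₄²⁻(aq)
With CrO₄²⁻ already at 0.10 mol L⁻¹ and s small, take [CrO₄²⁻] ≈ 0.10 mol L⁻¹ and [Ag⁺] = 2s.
Ksp = [Ag⁺]^2[CrO₄²⁻] = (2s)^2(0.10)
(2s)^2 = 1.8×10⁻¹² / (0.10) = 1.8×10⁻¹¹
s = 2.1×10⁻⁶ mol L⁻¹

2.1×10⁻⁶ M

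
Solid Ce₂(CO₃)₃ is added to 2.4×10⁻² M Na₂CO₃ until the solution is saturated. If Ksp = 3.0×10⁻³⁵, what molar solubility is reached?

7.4×10⁻¹⁶ M

Ce₂(CO₃)₃(s) ⇌ 2 Ce³⁺(aq) + 3 CO₃²⁻(aq)
CO₃²⁻ is already present at 2.4×10⁻² M. If s mol/L of Ce₂(CO₃)₃ dissolves, [Ce³⁺] = 2s while [CO₃²⁻] ≈ 2.4×10⁻² M.
Ksp = [Ce³⁺]^2[CO₃²⁻]^3 = (2s)^2(2.4×10⁻²)^3
(2s)^2 = 3.0×10⁻³⁵ / (2.4×10⁻²)^3 = 2.2×10⁻³⁰
s = 7.4×10⁻¹⁶ M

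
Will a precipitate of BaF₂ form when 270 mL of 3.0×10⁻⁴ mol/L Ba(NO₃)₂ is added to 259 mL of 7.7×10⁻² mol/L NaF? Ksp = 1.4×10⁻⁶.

After mixing, V = 270 mL + 259 mL = 529 mL.
[Ba²⁺] = (3.0×10⁻⁴)(270)/529 = 1.5×10⁻⁴ mol/L
[F⁻] = (7.7×10⁻²)(259)/529 = 3.8×10⁻² mol/L
Q = [Ba²⁺][F⁻]^2 = 2.2×10⁻⁷
Q < Ksp (2.2×10⁻⁷ vs 1.4×10⁻⁶); the solution remains unsaturated and no precipitate forms.

No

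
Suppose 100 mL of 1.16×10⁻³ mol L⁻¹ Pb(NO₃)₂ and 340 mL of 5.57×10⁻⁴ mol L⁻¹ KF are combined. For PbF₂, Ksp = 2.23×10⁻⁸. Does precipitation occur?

The combined volume is 440 mL.
[Pb²⁺] = (1.16×10⁻³)(100)/440 = 2.64×10⁻⁴ mol L⁻¹
[F⁻] = (5.57×10⁻⁴)(340)/440 = 4.30×10⁻⁴ mol L⁻¹
Q = [Pb²⁺][F⁻]^2 = 4.88×10⁻¹¹
Q < Ksp (4.88×10⁻¹¹ vs 2.23×10⁻⁸); the solution remains unsaturated and no precipitate forms.

No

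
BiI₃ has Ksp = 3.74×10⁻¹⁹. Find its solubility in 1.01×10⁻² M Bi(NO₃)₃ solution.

1.11×10⁻⁶ M

BiI₃(s) ⇌ Bi³⁺(aq) + 3 I⁻(aq)
With Bi³⁺ already at 1.01×10⁻² M and s small, take [Bi³⁺] ≈ 1.01×10⁻² M and [I⁻] = 3s.
Ksp = [Bi³⁺][I⁻]^3 = (1.01×10⁻²)(3s)^3
(3s)^3 = 3.74×10⁻¹⁹ / (1.01×10⁻²) = 3.70×10⁻¹⁷
s = 1.11×10⁻⁶ M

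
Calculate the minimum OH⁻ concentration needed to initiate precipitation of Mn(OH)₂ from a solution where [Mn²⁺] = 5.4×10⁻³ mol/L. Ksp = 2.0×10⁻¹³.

Each salt precipitates once Q = Ksp for that salt.
Mn(OH)₂(s) ⇌ Mn²⁺(aq) + 2 OH⁻(aq)
Ksp = [Mn²⁺][OH⁻]^2 = [OH⁻]^2(5.4×10⁻³)
[OH⁻]^2 = 2.0×10⁻¹³ / (5.4×10⁻³) = 3.7×10⁻¹¹
[OH⁻] = 6.1×10⁻⁶ mol/L

6.1×10⁻⁶ M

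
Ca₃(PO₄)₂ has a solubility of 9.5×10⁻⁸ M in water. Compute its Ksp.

Ksp = 8.4×10⁻³⁴

Ca₃(PO₄)₂(s) ⇌ 3 Ca²⁺(aq) + 2 PO₄³⁻(aq)
Let s be the molar solubility. Then [Ca²⁺] = 3s and [PO₄³⁻] = 2s.
Ksp = [Ca²⁺]^3[PO₄³⁻]^2 = (3s)^3 · (2s)^2 = 108s^5
Ksp = 108 × (9.5×10⁻⁸)^5 = 8.4×10⁻³⁴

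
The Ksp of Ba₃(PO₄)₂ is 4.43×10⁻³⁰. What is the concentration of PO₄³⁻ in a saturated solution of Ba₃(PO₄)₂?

Ba₃(PO₄)₂(s) ⇌ 3 Ba²⁺(aq) + 2 PO₄³⁻(aq)
With molar solubility s: [Ba²⁺] = 3s, [PO₄³⁻] = 2s.
Ksp = [Ba²⁺]^3[PO₄³⁻]^2 = (3s)^3 · (2s)^2 = 108s^5 = 4.43×10⁻³⁰
s = 5.28×10⁻⁷ M
[PO₄³⁻] = 2s = 1.06×10⁻⁶ M

1.06×10⁻⁶ M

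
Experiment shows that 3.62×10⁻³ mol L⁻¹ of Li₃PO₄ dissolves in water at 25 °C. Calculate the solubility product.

Li₃PO₄(s) ⇌ 3 Li⁺(aq) + PO₄³⁻(aq)
If s mol/L of Li₃PO₄ dissolves, [Li⁺] = 3s and [PO₄³⁻] = s.
Ksp = [Li⁺]^3[PO₄³⁻] = (3s)^3 · s = 27s^4
Ksp = 27 × (3.62×10⁻³)^4 = 4.64×10⁻⁹

Ksp = 4.64×10⁻⁹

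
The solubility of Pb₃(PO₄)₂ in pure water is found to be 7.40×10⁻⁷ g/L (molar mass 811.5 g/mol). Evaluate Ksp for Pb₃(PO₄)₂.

Ksp = 6.81×10⁻⁴⁴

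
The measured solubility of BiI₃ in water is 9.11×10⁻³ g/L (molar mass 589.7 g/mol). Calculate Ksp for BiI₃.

Molar solubility s = (9.11×10⁻³ g/L) / (589.7 g/mol) = 1.5449×10⁻⁵ mol/L
BiI₃(s) ⇌ Bi³⁺(aq) + 3 I⁻(aq)
For each mole of BiI₃ that dissolves per liter, [Bi³⁺] = s and [I⁻] = 3s; let s denote this solubility.
Ksp = [Bi³⁺][I⁻]^3 = s · (3s)^3 = 27s^4
Ksp = 27 × (1.5449×10⁻⁵)^4 = 1.54×10⁻¹⁸

Ksp = 1.54×10⁻¹⁸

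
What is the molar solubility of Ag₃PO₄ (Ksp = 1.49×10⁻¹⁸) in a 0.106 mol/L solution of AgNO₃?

1.25×10⁻¹⁵ M

Ag₃PO₄(s) ⇌ 3 Ag⁺(aq) + PO₄³⁻(aq)
With Ag⁺ already at 0.106 mol/L and s small, take [Ag⁺] ≈ 0.106 mol/L and [PO₄³⁻] = s.
Ksp = [Ag⁺]^3[PO₄³⁻] = (0.106)^3s
s = 1.49×10⁻¹⁸ / (0.106)^3 = 1.25×10⁻¹⁵
s = 1.25×10⁻¹⁵ mol/L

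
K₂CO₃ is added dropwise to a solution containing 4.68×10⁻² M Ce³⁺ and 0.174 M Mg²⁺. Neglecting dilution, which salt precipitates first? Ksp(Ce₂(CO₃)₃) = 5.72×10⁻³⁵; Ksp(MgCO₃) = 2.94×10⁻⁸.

Ce₂(CO₃)₃

The threshold for precipitation is Q = Ksp.
For Ce₂(CO₃)₃: [CO₃²⁻] = (Ksp/[Ce³⁺]^2)^(1/3) = 2.97×10⁻¹¹ M
For MgCO₃: [CO₃²⁻] = (Ksp/[Mg²⁺]) = 1.69×10⁻⁷ M
The smaller threshold [CO₃²⁻] is reached first, so Ce₂(CO₃)₃ precipitates first.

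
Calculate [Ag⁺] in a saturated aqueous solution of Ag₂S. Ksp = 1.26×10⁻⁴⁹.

6.32×10⁻¹⁷ M

Ag₂S(s) ⇌ 2 Ag⁺(aq) + S²⁻(aq)
If s mol/L of Ag₂S dissolves, [Ag⁺] = 2s and [S²⁻] = s.
Ksp = [Ag⁺]^2[S²⁻] = (2s)^2 · s = 4s^3 = 1.26×10⁻⁴⁹
s = 3.16×10⁻¹⁷ mol L⁻¹
[Ag⁺] = 2s = 6.32×10⁻¹⁷ mol L⁻¹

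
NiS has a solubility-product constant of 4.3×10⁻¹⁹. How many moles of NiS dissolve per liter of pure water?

6.6×10⁻¹⁰ M

NiS(s) ⇌ Ni²⁺(aq) + S²⁻(aq)
For each mole of NiS that dissolves per liter, [Ni²⁺] = s and [S²⁻] = s; let s denote this solubility.
Ksp = [Ni²⁺][S²⁻] = s · s = s^2
s^2 = 4.3×10⁻¹⁹
Taking the 2nd root, s = 6.6×10⁻¹⁰ M.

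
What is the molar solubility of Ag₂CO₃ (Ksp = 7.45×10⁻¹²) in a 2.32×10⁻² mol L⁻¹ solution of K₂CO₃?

Ag₂CO₃(s) ⇌ 2 Ag⁺(aq) + CO₃²⁻(aq)
Let s be the solubility of Ag₂CO₃ here. The common ion gives [CO₃²⁻] ≈ 2.32×10⁻² mol L⁻¹, and [Ag⁺] = 2s.
Ksp = [Ag⁺]^2[CO₃²⁻] = (2s)^2(2.32×10⁻²)
(2s)^2 = 7.45×10⁻¹² / (2.32×10⁻²) = 3.21×10⁻¹⁰
s = 8.96×10⁻⁶ mol L⁻¹

8.96×10⁻⁶ M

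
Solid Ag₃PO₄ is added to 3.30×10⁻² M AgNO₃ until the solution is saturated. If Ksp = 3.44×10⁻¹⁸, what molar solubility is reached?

Ag₃PO₄(s) ⇌ 3 Ag⁺(aq) + PO₄³⁻(aq)
Ag⁺ is already present at 3.30×10⁻² M. If s mol/L of Ag₃PO₄ dissolves, [PO₄³⁻] = s while [Ag⁺] ≈ 3.30×10⁻² M.
Ksp = [Ag⁺]^3[PO₄³⁻] = (3.30×10⁻²)^3s
s = 3.44×10⁻¹⁸ / (3.30×10⁻²)^3 = 9.57×10⁻¹⁴
s = 9.57×10⁻¹⁴ M

9.57×10⁻¹⁴ M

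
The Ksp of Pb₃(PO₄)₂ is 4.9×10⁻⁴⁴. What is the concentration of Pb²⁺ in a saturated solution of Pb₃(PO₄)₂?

2.6×10⁻⁹ M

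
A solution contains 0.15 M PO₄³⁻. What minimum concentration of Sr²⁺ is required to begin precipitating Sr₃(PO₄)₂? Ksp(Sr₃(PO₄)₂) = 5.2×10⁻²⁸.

2.8×10⁻⁹ M

Each salt precipitates once Q = Ksp for that salt.
Sr₃(PO₄)₂(s) ⇌ 3 Sr²⁺(aq) + 2 PO₄³⁻(aq)
Ksp = [Sr²⁺]^3[PO₄³⁻]^2 = [Sr²⁺]^3(0.15)^2
[Sr²⁺]^3 = 5.2×10⁻²⁸ / (0.15)^2 = 2.3×10⁻²⁶
[Sr²⁺] = 2.8×10⁻⁹ M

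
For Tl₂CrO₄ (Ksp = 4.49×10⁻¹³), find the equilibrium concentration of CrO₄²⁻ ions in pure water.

Tl₂CrO₄(s) ⇌ 2 Tl⁺(aq) + CrO₄²⁻(aq)
With molar solubility s: [Tl⁺] = 2s, [CrO₄²⁻] = s.
Ksp = [Tl⁺]^2[CrO₄²⁻] = (2s)^2 · s = 4s^3 = 4.49×10⁻¹³
s = 4.82×10⁻⁵ mol/L
[CrO₄²⁻] = s = 4.82×10⁻⁵ mol/L

4.82×10⁻⁵ M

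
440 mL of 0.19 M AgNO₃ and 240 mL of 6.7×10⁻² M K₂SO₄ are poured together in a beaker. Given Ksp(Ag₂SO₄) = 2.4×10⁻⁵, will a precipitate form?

Yes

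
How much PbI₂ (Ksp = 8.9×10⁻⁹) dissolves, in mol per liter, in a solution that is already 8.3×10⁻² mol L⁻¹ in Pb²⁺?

PbI₂(s) ⇌ Pb²⁺(aq) + 2 I⁻(aq)
Let s be the solubility of PbI₂ here. The common ion gives [Pb²⁺] ≈ 8.3×10⁻² mol L⁻¹, and [I⁻] = 2s.
Ksp = [Pb²⁺][I⁻]^2 = (8.3×10⁻²)(2s)^2
(2s)^2 = 8.9×10⁻⁹ / (8.3×10⁻²) = 1.1×10⁻⁷
s = 1.6×10⁻⁴ mol L⁻¹

1.6×10⁻⁴ M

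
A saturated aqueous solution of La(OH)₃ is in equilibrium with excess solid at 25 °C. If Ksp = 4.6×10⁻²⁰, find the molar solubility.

La(OH)₃(s) ⇌ La³⁺(aq) + 3 OH⁻(aq)
Call the molar solubility s, so that [La³⁺] = s and [OH⁻] = 3s.
Ksp = [La³⁺][OH⁻]^3 = s · (3s)^3 = 27s^4
27s^4 = 4.6×10⁻²⁰  ⇒  s^4 = 1.7×10⁻²¹
s = 6.4×10⁻⁶ M

6.4×10⁻⁶ M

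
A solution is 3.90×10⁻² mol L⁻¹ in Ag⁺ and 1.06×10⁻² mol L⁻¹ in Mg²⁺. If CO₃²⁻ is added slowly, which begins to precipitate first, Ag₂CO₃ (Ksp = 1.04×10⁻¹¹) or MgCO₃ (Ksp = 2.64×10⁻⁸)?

Ag₂CO₃

Precipitation of each salt begins when its ion product equals Ksp.
For Ag₂CO₃: [CO₃²⁻] = (Ksp/[Ag⁺]^2) = 6.84×10⁻⁹ mol L⁻¹
For MgCO₃: [CO₃²⁻] = (Ksp/[Mg²⁺]) = 2.49×10⁻⁶ mol L⁻¹
Ag₂CO₃ requires the lower [CO₃²⁻], so it precipitates first.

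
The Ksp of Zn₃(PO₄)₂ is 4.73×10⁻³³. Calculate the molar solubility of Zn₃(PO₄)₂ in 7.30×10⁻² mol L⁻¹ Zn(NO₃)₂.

1.74×10⁻¹⁵ M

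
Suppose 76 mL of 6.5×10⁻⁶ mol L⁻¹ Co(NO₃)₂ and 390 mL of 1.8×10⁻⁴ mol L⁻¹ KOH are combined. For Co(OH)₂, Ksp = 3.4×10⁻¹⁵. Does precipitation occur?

Yes

The combined volume is 466 mL.
[Co²⁺] = (6.5×10⁻⁶)(76)/466 = 1.1×10⁻⁶ mol L⁻¹
[OH⁻] = (1.8×10⁻⁴)(390)/466 = 1.5×10⁻⁴ mol L⁻¹
Q = [Co²⁺][OH⁻]^2 = 2.4×10⁻¹⁴
Since Q (2.4×10⁻¹⁴) exceeds Ksp (3.4×10⁻¹⁵), Co(OH)₂ will precipitate.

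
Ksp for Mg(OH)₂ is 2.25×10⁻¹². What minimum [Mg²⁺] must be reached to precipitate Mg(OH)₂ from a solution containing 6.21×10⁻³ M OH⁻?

The threshold for precipitation is Q = Ksp.
Mg(OH)₂(s) ⇌ Mg²⁺(aq) + 2 OH⁻(aq)
Ksp = [Mg²⁺][OH⁻]^2 = [Mg²⁺](6.21×10⁻³)^2
[Mg²⁺] = 2.25×10⁻¹² / (6.21×10⁻³)^2 = 5.83×10⁻⁸
[Mg²⁺] = 5.83×10⁻⁸ M

5.83×10⁻⁸ M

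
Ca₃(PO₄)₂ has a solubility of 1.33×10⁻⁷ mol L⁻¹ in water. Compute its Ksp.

Ksp = 4.49×10⁻³³

Ca₃(PO₄)₂(s) ⇌ 3 Ca²⁺(aq) + 2 PO₄³⁻(aq)
For each mole of Ca₃(PO₄)₂ that dissolves per liter, [Ca²⁺] = 3s and [PO₄³⁻] = 2s; let s denote this solubility.
Ksp = [Ca²⁺]^3[PO₄³⁻]^2 = (3s)^3 · (2s)^2 = 108s^5
Ksp = 108 × (1.33×10⁻⁷)^5 = 4.49×10⁻³³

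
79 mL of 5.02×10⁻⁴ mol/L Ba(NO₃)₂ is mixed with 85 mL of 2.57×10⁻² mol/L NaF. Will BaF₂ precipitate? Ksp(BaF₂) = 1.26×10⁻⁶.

The combined volume is 164 mL.
[Ba²⁺] = (5.02×10⁻⁴)(79)/164 = 2.42×10⁻⁴ mol/L
[F⁻] = (2.57×10⁻²)(85)/164 = 1.33×10⁻² mol/L
Q = [Ba²⁺][F⁻]^2 = 4.29×10⁻⁸
Q = 4.29×10⁻⁸ < Ksp = 1.26×10⁻⁶, so the solution is unsaturated and no precipitate forms.

No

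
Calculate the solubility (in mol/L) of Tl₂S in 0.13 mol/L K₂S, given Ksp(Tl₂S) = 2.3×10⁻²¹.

Tl₂S(s) ⇌ 2 Tl⁺(aq) + S²⁻(aq)
The solution already contains S²⁻ at 0.13 mol/L. Let s be the molar solubility of Tl₂S.
[S²⁻] ≈ 0.13 mol/L (common ion dominates); [Tl⁺] = 2s.
Ksp = [Tl⁺]^2[S²⁻] = (2s)^2(0.13)
(2s)^2 = 2.3×10⁻²¹ / (0.13) = 1.8×10⁻²⁰
s = 6.7×10⁻¹¹ mol/L

6.7×10⁻¹¹ M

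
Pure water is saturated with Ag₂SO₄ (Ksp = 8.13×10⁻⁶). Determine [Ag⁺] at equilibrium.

2.53×10⁻² M

Ag₂SO₄(s) ⇌ 2 Ag⁺(aq) + SO₄²⁻(aq)
If s mol/L of Ag₂SO₄ dissolves, [Ag⁺] = 2s and [SO₄²⁻] = s.
Ksp = [Ag⁺]^2[SO₄²⁻] = (2s)^2 · s = 4s^3 = 8.13×10⁻⁶
s = 1.27×10⁻² M
[Ag⁺] = 2s = 2.53×10⁻² M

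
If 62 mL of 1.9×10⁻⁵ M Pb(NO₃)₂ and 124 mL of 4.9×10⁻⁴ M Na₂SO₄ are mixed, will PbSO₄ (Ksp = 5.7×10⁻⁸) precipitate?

Total volume after mixing = 62 + 124 = 186 mL.
[Pb²⁺] = (1.9×10⁻⁵)(62)/186 = 6.3×10⁻⁶ M
[SO₄²⁻] = (4.9×10⁻⁴)(124)/186 = 3.3×10⁻⁴ M
Q = [Pb²⁺][SO₄²⁻] = 2.1×10⁻⁹
Since Q (2.1×10⁻⁹) is less than Ksp (5.7×10⁻⁸), no PbSO₄ precipitates.

No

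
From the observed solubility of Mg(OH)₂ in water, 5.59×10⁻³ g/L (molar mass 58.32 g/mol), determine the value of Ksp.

Convert to molarity: s = 5.59×10⁻³ / 58.32 = 9.5850×10⁻⁵ mol/L
Mg(OH)₂(s) ⇌ Mg²⁺(aq) + 2 OH⁻(aq)
Call the molar solubility s, so that [Mg²⁺] = s and [OH⁻] = 2s.
Ksp = [Mg²⁺][OH⁻]^2 = s · (2s)^2 = 4s^3
Ksp = 4 × (9.5850×10⁻⁵)^3 = 3.52×10⁻¹²

Ksp = 3.52×10⁻¹²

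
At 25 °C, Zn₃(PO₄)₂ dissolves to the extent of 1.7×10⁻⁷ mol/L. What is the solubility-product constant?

Ksp = 1.5×10⁻³²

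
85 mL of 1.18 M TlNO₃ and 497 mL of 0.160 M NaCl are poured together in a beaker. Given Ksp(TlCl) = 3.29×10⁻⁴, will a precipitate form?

The combined volume is 582 mL.
[Tl⁺] = (1.18)(85)/582 = 0.172 M
[Cl⁻] = (0.160)(497)/582 = 0.137 M
Q = [Tl⁺][Cl⁻] = 2.35×10⁻²
Because Q > Ksp (2.35×10⁻² vs 3.29×10⁻⁴), a precipitate of TlCl forms.

Yes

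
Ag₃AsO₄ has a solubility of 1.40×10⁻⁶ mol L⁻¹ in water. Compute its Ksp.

Ksp = 1.04×10⁻²²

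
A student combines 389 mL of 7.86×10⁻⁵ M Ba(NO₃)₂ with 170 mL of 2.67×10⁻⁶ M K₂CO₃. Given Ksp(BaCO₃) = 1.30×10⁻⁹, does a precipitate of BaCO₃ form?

No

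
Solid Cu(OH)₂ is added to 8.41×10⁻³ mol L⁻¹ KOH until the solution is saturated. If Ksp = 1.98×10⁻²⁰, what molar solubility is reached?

2.80×10⁻¹⁶ M

Cu(OH)₂(s) ⇌ Cu²⁺(aq) + 2 OH⁻(aq)
With OH⁻ already at 8.41×10⁻³ mol L⁻¹ and s small, take [OH⁻] ≈ 8.41×10⁻³ mol L⁻¹ and [Cu²⁺] = s.
Ksp = [Cu²⁺][OH⁻]^2 = s(8.41×10⁻³)^2
s = 1.98×10⁻²⁰ / (8.41×10⁻³)^2 = 2.80×10⁻¹⁶
s = 2.80×10⁻¹⁶ mol L⁻¹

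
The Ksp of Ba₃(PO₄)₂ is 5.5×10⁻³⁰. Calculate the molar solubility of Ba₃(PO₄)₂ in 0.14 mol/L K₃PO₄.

Ba₃(PO₄)₂(s) ⇌ 3 Ba²⁺(aq) + 2 PO₄³⁻(aq)
Let s be the solubility of Ba₃(PO₄)₂ here. The common ion gives [PO₄³⁻] ≈ 0.14 mol/L, and [Ba²⁺] = 3s.
Ksp = [Ba²⁺]^3[PO₄³⁻]^2 = (3s)^3(0.14)^2
(3s)^3 = 5.5×10⁻³⁰ / (0.14)^2 = 2.8×10⁻²⁸
s = 2.2×10⁻¹⁰ mol/L

2.2×10⁻¹⁰ M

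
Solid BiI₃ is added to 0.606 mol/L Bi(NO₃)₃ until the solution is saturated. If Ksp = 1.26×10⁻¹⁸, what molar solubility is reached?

BiI₃(s) ⇌ Bi³⁺(aq) + 3 I⁻(aq)
Bi³⁺ is already present at 0.606 mol/L. If s mol/L of BiI₃ dissolves, [I⁻] = 3s while [Bi³⁺] ≈ 0.606 mol/L.
Ksp = [Bi³⁺][I⁻]^3 = (0.606)(3s)^3
(3s)^3 = 1.26×10⁻¹⁸ / (0.606) = 2.08×10⁻¹⁸
s = 4.25×10⁻⁷ mol/L

4.25×10⁻⁷ M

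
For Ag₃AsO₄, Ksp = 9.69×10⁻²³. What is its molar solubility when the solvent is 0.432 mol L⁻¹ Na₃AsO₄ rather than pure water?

2.03×10⁻⁸ M

Ag₃AsO₄(s) ⇌ 3 Ag⁺(aq) + AsO₄³⁻(aq)
AsO₄³⁻ is already present at 0.432 mol L⁻¹. If s mol/L of Ag₃AsO₄ dissolves, [Ag⁺] = 3s while [AsO₄³⁻] ≈ 0.432 mol L⁻¹.
Ksp = [Ag⁺]^3[AsO₄³⁻] = (3s)^3(0.432)
(3s)^3 = 9.69×10⁻²³ / (0.432) = 2.24×10⁻²²
s = 2.03×10⁻⁸ mol L⁻¹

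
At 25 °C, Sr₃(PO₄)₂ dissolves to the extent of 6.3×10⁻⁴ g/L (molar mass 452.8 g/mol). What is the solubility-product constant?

Ksp = 5.6×10⁻²⁸

s = (6.3×10⁻⁴ g L⁻¹)/(452.8 g mol⁻¹) = 1.391×10⁻⁶ M
Sr₃(PO₄)₂(s) ⇌ 3 Sr²⁺(aq) + 2 PO₄³⁻(aq)
For each mole of Sr₃(PO₄)₂ that dissolves per liter, [Sr²⁺] = 3s and [PO₄³⁻] = 2s; let s denote this solubility.
Ksp = [Sr²⁺]^3[PO₄³⁻]^2 = (3s)^3 · (2s)^2 = 108s^5
Ksp = 108 × (1.391×10⁻⁶)^5 = 5.6×10⁻²⁸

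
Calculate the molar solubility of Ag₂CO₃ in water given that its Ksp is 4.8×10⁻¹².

1.1×10⁻⁴ M

Ag₂CO₃(s) ⇌ 2 Ag⁺(aq) + CO₃²⁻(aq)
If s mol/L of Ag₂CO₃ dissolves, [Ag⁺] = 2s and [CO₃²⁻] = s.
Ksp = [Ag⁺]^2[CO₃²⁻] = (2s)^2 · s = 4s^3
4s^3 = 4.8×10⁻¹²  ⇒  s^3 = 1.2×10⁻¹²
s = 1.1×10⁻⁴ mol/L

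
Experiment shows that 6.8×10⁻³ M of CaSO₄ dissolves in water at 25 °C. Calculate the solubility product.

Ksp = 4.6×10⁻⁵

CaSO₄(s) ⇌ Ca²⁺(aq) + SO₄²⁻(aq)
For each mole of CaSO₄ that dissolves per liter, [Ca²⁺] = s and [SO₄²⁻] = s; let s denote this solubility.
Ksp = [Ca²⁺][SO₄²⁻] = s · s = s^2
Ksp = (6.8×10⁻³)^2 = 4.6×10⁻⁵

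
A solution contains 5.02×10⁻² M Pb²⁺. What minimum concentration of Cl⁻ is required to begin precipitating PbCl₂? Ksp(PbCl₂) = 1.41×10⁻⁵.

Each salt precipitates once Q = Ksp for that salt.
PbCl₂(s) ⇌ Pb²⁺(aq) + 2 Cl⁻(aq)
Ksp = [Pb²⁺][Cl⁻]^2 = [Cl⁻]^2(5.02×10⁻²)
[Cl⁻]^2 = 1.41×10⁻⁵ / (5.02×10⁻²) = 2.81×10⁻⁴
[Cl⁻] = 1.68×10⁻² M

1.68×10⁻² M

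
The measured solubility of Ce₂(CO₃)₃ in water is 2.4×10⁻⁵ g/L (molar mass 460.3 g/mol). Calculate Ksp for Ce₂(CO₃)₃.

Ksp = 4.2×10⁻³⁵

Convert to molarity: s = 2.4×10⁻⁵ / 460.3 = 5.214×10⁻⁸ mol/L
Ce₂(CO₃)₃(s) ⇌ 2 Ce³⁺(aq) + 3 CO₃²⁻(aq)
With molar solubility s: [Ce³⁺] = 2s, [CO₃²⁻] = 3s.
Ksp = [Ce³⁺]^2[CO₃²⁻]^3 = (2s)^2 · (3s)^3 = 108s^5
Ksp = 108 × (5.214×10⁻⁸)^5 = 4.2×10⁻³⁵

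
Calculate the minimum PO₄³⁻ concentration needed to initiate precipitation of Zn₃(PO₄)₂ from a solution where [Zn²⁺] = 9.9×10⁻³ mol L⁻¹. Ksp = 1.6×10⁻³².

1.3×10⁻¹³ M

Precipitation of each salt begins when its ion product equals Ksp.
Zn₃(PO₄)₂(s) ⇌ 3 Zn²⁺(aq) + 2 PO₄³⁻(aq)
Ksp = [Zn²⁺]^3[PO₄³⁻]^2 = [PO₄³⁻]^2(9.9×10⁻³)^3
[PO₄³⁻]^2 = 1.6×10⁻³² / (9.9×10⁻³)^3 = 1.6×10⁻²⁶
[PO₄³⁻] = 1.3×10⁻¹³ mol L⁻¹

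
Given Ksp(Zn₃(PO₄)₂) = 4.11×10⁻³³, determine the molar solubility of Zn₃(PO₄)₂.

1.31×10⁻⁷ M

Zn₃(PO₄)₂(s) ⇌ 3 Zn²⁺(aq) + 2 PO₄³⁻(aq)
Call the molar solubility s, so that [Zn²⁺] = 3s and [PO₄³⁻] = 2s.
Ksp = [Zn²⁺]^3[PO₄³⁻]^2 = (3s)^3 · (2s)^2 = 108s^5
108s^5 = 4.11×10⁻³³  ⇒  s^5 = 3.81×10⁻³⁵
s = (3.81×10⁻³⁵)^(1/5) = 1.31×10⁻⁷ M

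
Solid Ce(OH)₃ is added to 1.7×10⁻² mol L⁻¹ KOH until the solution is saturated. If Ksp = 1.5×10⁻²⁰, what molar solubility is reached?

3.1×10⁻¹⁵ M

Ce(OH)₃(s) ⇌ Ce³⁺(aq) + 3 OH⁻(aq)
The solution already contains OH⁻ at 1.7×10⁻² mol L⁻¹. Let s be the molar solubility of Ce(OH)₃.
[OH⁻] ≈ 1.7×10⁻² mol L⁻¹ (common ion dominates); [Ce³⁺] = s.
Ksp = [Ce³⁺][OH⁻]^3 = s(1.7×10⁻²)^3
s = 1.5×10⁻²⁰ / (1.7×10⁻²)^3 = 3.1×10⁻¹⁵
s = 3.1×10⁻¹⁵ mol L⁻¹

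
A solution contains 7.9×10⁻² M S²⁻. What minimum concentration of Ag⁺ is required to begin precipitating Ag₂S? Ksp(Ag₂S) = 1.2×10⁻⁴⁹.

Precipitation of each salt begins when its ion product equals Ksp.
Ag₂S(s) ⇌ 2 Ag⁺(aq) + S²⁻(aq)
Ksp = [Ag⁺]^2[S²⁻] = [Ag⁺]^2(7.9×10⁻²)
[Ag⁺]^2 = 1.2×10⁻⁴⁹ / (7.9×10⁻²) = 1.5×10⁻⁴⁸
[Ag⁺] = 1.2×10⁻²⁴ M

1.2×10⁻²⁴ M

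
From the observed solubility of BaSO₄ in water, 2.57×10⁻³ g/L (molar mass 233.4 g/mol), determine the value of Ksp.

Molar solubility s = (2.57×10⁻³ g/L) / (233.4 g/mol) = 1.1011×10⁻⁵ mol/L
BaSO₄(s) ⇌ Ba²⁺(aq) + SO₄²⁻(aq)
If s mol/L of BaSO₄ dissolves, [Ba²⁺] = s and [SO₄²⁻] = s.
Ksp = [Ba²⁺][SO₄²⁻] = s · s = s^2
Ksp = (1.1011×10⁻⁵)^2 = 1.21×10⁻¹⁰

Ksp = 1.21×10⁻¹⁰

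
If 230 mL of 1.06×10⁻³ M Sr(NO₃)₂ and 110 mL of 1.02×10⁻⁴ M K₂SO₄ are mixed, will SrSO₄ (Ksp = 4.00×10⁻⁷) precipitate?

The combined volume is 340 mL.
[Sr²⁺] = (1.06×10⁻³)(230)/340 = 7.17×10⁻⁴ M
[SO₄²⁻] = (1.02×10⁻⁴)(110)/340 = 3.30×10⁻⁵ M
Q = [Sr²⁺][SO₄²⁻] = 2.37×10⁻⁸
Since Q (2.37×10⁻⁸) is less than Ksp (4.00×10⁻⁷), no SrSO₄ precipitates.

No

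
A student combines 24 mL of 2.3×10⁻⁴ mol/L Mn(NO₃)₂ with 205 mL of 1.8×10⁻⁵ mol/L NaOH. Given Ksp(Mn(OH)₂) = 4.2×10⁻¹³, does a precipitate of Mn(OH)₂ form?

No

Total volume after mixing = 24 + 205 = 229 mL.
[Mn²⁺] = (2.3×10⁻⁴)(24)/229 = 2.4×10⁻⁵ mol/L
[OH⁻] = (1.8×10⁻⁵)(205)/229 = 1.6×10⁻⁵ mol/L
Q = [Mn²⁺][OH⁻]^2 = 6.3×10⁻¹⁵
Q < Ksp (6.3×10⁻¹⁵ vs 4.2×10⁻¹³); the solution remains unsaturated and no precipitate forms.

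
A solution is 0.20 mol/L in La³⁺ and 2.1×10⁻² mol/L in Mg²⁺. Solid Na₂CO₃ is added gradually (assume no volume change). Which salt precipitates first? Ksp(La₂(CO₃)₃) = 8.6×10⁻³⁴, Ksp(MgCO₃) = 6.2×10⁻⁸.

The threshold for precipitation is Q = Ksp.
For La₂(CO₃)₃: [CO₃²⁻] = (Ksp/[La³⁺]^2)^(1/3) = 2.8×10⁻¹¹ mol/L
For MgCO₃: [CO₃²⁻] = (Ksp/[Mg²⁺]) = 3.0×10⁻⁶ mol/L
La₂(CO₃)₃ requires the lower [CO₃²⁻], so it precipitates first.

La₂(CO₃)₃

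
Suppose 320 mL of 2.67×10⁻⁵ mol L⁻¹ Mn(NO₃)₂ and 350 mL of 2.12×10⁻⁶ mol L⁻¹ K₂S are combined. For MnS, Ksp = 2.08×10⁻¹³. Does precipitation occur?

The combined volume is 670 mL.
[Mn²⁺] = (2.67×10⁻⁵)(320)/670 = 1.28×10⁻⁵ mol L⁻¹
[S²⁻] = (2.12×10⁻⁶)(350)/670 = 1.11×10⁻⁶ mol L⁻¹
Q = [Mn²⁺][S²⁻] = 1.41×10⁻¹¹
Q = 1.41×10⁻¹¹ > Ksp = 2.08×10⁻¹³, so the solution is supersaturated and MnS precipitates.

Yes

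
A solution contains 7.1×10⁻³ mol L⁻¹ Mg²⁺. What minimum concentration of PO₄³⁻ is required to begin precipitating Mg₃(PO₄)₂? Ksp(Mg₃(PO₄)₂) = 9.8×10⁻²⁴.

5.2×10⁻⁹ M

Precipitation of each salt begins when its ion product equals Ksp.
Mg₃(PO₄)₂(s) ⇌ 3 Mg²⁺(aq) + 2 PO₄³⁻(aq)
Ksp = [Mg²⁺]^3[PO₄³⁻]^2 = [PO₄³⁻]^2(7.1×10⁻³)^3
[PO₄³⁻]^2 = 9.8×10⁻²⁴ / (7.1×10⁻³)^3 = 2.7×10⁻¹⁷
[PO₄³⁻] = 5.2×10⁻⁹ mol L⁻¹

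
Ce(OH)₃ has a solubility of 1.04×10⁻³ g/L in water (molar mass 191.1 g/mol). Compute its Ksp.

Convert to molarity: s = 1.04×10⁻³ / 191.1 = 5.4422×10⁻⁶ mol/L
Ce(OH)₃(s) ⇌ Ce³⁺(aq) + 3 OH⁻(aq)
For each mole of Ce(OH)₃ that dissolves per liter, [Ce³⁺] = s and [OH⁻] = 3s; let s denote this solubility.
Ksp = [Ce³⁺][OH⁻]^3 = s · (3s)^3 = 27s^4
Ksp = 27 × (5.4422×10⁻⁶)^4 = 2.37×10⁻²⁰

Ksp = 2.37×10⁻²⁰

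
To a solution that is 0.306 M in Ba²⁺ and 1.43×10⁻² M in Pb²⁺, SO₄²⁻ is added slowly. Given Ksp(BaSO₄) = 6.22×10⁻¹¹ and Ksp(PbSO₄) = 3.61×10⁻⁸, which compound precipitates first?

BaSO₄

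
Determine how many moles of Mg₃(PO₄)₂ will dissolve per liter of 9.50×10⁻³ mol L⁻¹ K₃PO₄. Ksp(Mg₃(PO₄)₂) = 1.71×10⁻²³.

Mg₃(PO₄)₂(s) ⇌ 3 Mg²⁺(aq) + 2 PO₄³⁻(aq)
PO₄³⁻ is already present at 9.50×10⁻³ mol L⁻¹. If s mol/L of Mg₃(PO₄)₂ dissolves, [Mg²⁺] = 3s while [PO₄³⁻] ≈ 9.50×10⁻³ mol L⁻¹.
Ksp = [Mg²⁺]^3[PO₄³⁻]^2 = (3s)^3(9.50×10⁻³)^2
(3s)^3 = 1.71×10⁻²³ / (9.50×10⁻³)^2 = 1.89×10⁻¹⁹
s = 1.91×10⁻⁷ mol L⁻¹

1.91×10⁻⁷ M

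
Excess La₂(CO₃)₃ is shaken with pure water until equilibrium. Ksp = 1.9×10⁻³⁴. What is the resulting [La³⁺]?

1.4×10⁻⁷ M

La₂(CO₃)₃(s) ⇌ 2 La³⁺(aq) + 3 CO₃²⁻(aq)
Call the molar solubility s, so that [La³⁺] = 2s and [CO₃²⁻] = 3s.
Ksp = [La³⁺]^2[CO₃²⁻]^3 = (2s)^2 · (3s)^3 = 108s^5 = 1.9×10⁻³⁴
s = 7.1×10⁻⁸ M
[La³⁺] = 2s = 1.4×10⁻⁷ M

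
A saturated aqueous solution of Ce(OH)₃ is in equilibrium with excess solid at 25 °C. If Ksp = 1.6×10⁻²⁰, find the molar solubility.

Ce(OH)₃(s) ⇌ Ce³⁺(aq) + 3 OH⁻(aq)
Call the molar solubility s, so that [Ce³⁺] = s and [OH⁻] = 3s.
Ksp = [Ce³⁺][OH⁻]^3 = s · (3s)^3 = 27s^4
27s^4 = 1.6×10⁻²⁰  ⇒  s^4 = 5.9×10⁻²²
s = 4.9×10⁻⁶ mol/L

4.9×10⁻⁶ M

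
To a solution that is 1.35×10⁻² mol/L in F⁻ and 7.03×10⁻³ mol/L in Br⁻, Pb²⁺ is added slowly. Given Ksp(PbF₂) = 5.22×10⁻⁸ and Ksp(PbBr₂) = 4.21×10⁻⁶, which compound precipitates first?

PbF₂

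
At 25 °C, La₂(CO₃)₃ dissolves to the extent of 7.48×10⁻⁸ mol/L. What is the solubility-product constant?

La₂(CO₃)₃(s) ⇌ 2 La³⁺(aq) + 3 CO₃²⁻(aq)
For each mole of La₂(CO₃)₃ that dissolves per liter, [La³⁺] = 2s and [CO₃²⁻] = 3s; let s denote this solubility.
Ksp = [La³⁺]^2[CO₃²⁻]^3 = (2s)^2 · (3s)^3 = 108s^5
Ksp = 108 × (7.48×10⁻⁸)^5 = 2.53×10⁻³⁴

Ksp = 2.53×10⁻³⁴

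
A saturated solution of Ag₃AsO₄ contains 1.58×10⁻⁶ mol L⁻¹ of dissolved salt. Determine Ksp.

Ksp = 1.68×10⁻²²

Ag₃AsO₄(s) ⇌ 3 Ag⁺(aq) + AsO₄³⁻(aq)
If s mol/L of Ag₃AsO₄ dissolves, [Ag⁺] = 3s and [AsO₄³⁻] = s.
Ksp = [Ag⁺]^3[AsO₄³⁻] = (3s)^3 · s = 27s^4
Ksp = 27 × (1.58×10⁻⁶)^4 = 1.68×10⁻²²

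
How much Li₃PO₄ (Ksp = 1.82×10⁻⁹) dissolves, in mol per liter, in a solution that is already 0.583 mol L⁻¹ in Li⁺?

9.18×10⁻⁹ M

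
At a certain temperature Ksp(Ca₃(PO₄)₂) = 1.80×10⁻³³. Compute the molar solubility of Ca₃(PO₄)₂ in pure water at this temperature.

1.11×10⁻⁷ M

Ca₃(PO₄)₂(s) ⇌ 3 Ca²⁺(aq) + 2 PO₄³⁻(aq)
Let s be the molar solubility. Then [Ca²⁺] = 3s and [PO₄³⁻] = 2s.
Ksp = [Ca²⁺]^3[PO₄³⁻]^2 = (3s)^3 · (2s)^2 = 108s^5
108s^5 = 1.80×10⁻³³  ⇒  s^5 = 1.67×10⁻³⁵
Taking the 5th root, s = 1.11×10⁻⁷ mol/L.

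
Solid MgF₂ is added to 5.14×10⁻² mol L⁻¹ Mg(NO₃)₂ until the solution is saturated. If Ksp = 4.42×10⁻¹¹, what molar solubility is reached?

1.47×10⁻⁵ M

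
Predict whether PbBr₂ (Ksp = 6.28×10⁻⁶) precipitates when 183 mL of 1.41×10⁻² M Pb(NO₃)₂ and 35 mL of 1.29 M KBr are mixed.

Yes

Total volume after mixing = 183 + 35 = 218 mL.
[Pb²⁺] = (1.41×10⁻²)(183)/218 = 1.18×10⁻² M
[Br⁻] = (1.29)(35)/218 = 0.207 M
Q = [Pb²⁺][Br⁻]^2 = 5.08×10⁻⁴
Q = 5.08×10⁻⁴ > Ksp = 6.28×10⁻⁶, so the solution is supersaturated and PbBr₂ precipitates.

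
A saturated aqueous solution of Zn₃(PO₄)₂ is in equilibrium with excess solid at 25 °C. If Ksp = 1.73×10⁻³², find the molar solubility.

Zn₃(PO₄)₂(s) ⇌ 3 Zn²⁺(aq) + 2 PO₄³⁻(aq)
With molar solubility s: [Zn²⁺] = 3s, [PO₄³⁻] = 2s.
Ksp = [Zn²⁺]^3[PO₄³⁻]^2 = (3s)^3 · (2s)^2 = 108s^5
108s^5 = 1.73×10⁻³²  ⇒  s^5 = 1.60×10⁻³⁴
Taking the 5th root, s = 1.74×10⁻⁷ mol L⁻¹.

1.74×10⁻⁷ M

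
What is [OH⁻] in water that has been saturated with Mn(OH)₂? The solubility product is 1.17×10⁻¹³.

6.16×10⁻⁵ M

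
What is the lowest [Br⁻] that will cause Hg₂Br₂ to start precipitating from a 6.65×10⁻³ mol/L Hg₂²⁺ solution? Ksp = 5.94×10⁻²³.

9.45×10⁻¹¹ M

The threshold for precipitation is Q = Ksp.
Hg₂Br₂(s) ⇌ Hg₂²⁺(aq) + 2 Br⁻(aq)
Ksp = [Hg₂²⁺][Br⁻]^2 = [Br⁻]^2(6.65×10⁻³)
[Br⁻]^2 = 5.94×10⁻²³ / (6.65×10⁻³) = 8.93×10⁻²¹
[Br⁻] = 9.45×10⁻¹¹ mol/L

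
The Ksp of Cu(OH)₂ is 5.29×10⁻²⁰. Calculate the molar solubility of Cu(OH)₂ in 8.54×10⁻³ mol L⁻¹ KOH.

7.25×10⁻¹⁶ M

Cu(OH)₂(s) ⇌ Cu²⁺(aq) + 2 OH⁻(aq)
OH⁻ is already present at 8.54×10⁻³ mol L⁻¹. If s mol/L of Cu(OH)₂ dissolves, [Cu²⁺] = s while [OH⁻] ≈ 8.54×10⁻³ mol L⁻¹.
Ksp = [Cu²⁺][OH⁻]^2 = s(8.54×10⁻³)^2
s = 5.29×10⁻²⁰ / (8.54×10⁻³)^2 = 7.25×10⁻¹⁶
s = 7.25×10⁻¹⁶ mol L⁻¹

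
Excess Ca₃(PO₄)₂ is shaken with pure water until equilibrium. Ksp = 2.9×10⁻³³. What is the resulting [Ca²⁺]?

Ca₃(PO₄)₂(s) ⇌ 3 Ca²⁺(aq) + 2 PO₄³⁻(aq)
If s mol/L of Ca₃(PO₄)₂ dissolves, [Ca²⁺] = 3s and [PO₄³⁻] = 2s.
Ksp = [Ca²⁺]^3[PO₄³⁻]^2 = (3s)^3 · (2s)^2 = 108s^5 = 2.9×10⁻³³
s = 1.2×10⁻⁷ mol/L
[Ca²⁺] = 3s = 3.7×10⁻⁷ mol/L

3.7×10⁻⁷ M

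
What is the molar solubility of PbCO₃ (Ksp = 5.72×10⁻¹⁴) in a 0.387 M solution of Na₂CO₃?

1.48×10⁻¹³ M

PbCO₃(s) ⇌ Pb²⁺(aq) + CO₃²⁻(aq)
With CO₃²⁻ already at 0.387 M and s small, take [CO₃²⁻] ≈ 0.387 M and [Pb²⁺] = s.
Ksp = [Pb²⁺][CO₃²⁻] = s(0.387)
s = 5.72×10⁻¹⁴ / (0.387) = 1.48×10⁻¹³
s = 1.48×10⁻¹³ M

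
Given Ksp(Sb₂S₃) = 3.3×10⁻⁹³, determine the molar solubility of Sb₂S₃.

1.3×10⁻¹⁹ M

Sb₂S₃(s) ⇌ 2 Sb³⁺(aq) + 3 S²⁻(aq)
With molar solubility s: [Sb³⁺] = 2s, [S²⁻] = 3s.
Ksp = [Sb³⁺]^2[S²⁻]^3 = (2s)^2 · (3s)^3 = 108s^5
108s^5 = 3.3×10⁻⁹³  ⇒  s^5 = 3.1×10⁻⁹⁵
s = (3.1×10⁻⁹⁵)^(1/5) = 1.3×10⁻¹⁹ mol/L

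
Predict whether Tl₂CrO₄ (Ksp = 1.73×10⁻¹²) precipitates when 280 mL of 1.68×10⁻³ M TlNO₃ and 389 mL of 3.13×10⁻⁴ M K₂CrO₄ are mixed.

The combined volume is 669 mL.
[Tl⁺] = (1.68×10⁻³)(280)/669 = 7.03×10⁻⁴ M
[CrO₄²⁻] = (3.13×10⁻⁴)(389)/669 = 1.82×10⁻⁴ M
Q = [Tl⁺]^2[CrO₄²⁻] = 9.00×10⁻¹¹
Because Q > Ksp (9.00×10⁻¹¹ vs 1.73×10⁻¹²), a precipitate of Tl₂CrO₄ forms.

Yes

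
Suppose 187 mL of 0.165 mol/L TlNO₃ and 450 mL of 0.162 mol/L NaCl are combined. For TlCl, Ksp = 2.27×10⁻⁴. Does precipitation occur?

Yes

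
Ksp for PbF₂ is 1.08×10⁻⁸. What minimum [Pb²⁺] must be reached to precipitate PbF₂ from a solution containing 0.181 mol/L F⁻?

3.30×10⁻⁷ M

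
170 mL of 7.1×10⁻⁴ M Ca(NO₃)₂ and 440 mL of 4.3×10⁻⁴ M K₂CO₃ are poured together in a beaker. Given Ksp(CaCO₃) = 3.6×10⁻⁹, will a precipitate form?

Yes

Total volume after mixing = 170 + 440 = 610 mL.
[Ca²⁺] = (7.1×10⁻⁴)(170)/610 = 2.0×10⁻⁴ M
[CO₃²⁻] = (4.3×10⁻⁴)(440)/610 = 3.1×10⁻⁴ M
Q = [Ca²⁺][CO₃²⁻] = 6.1×10⁻⁸
Q = 6.1×10⁻⁸ > Ksp = 3.6×10⁻⁹, so the solution is supersaturated and CaCO₃ precipitates.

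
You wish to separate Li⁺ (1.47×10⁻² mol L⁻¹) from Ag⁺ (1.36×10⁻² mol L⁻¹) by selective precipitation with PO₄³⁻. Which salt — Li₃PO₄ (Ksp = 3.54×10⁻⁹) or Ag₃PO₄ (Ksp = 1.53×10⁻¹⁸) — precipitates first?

Ag₃PO₄

The threshold for precipitation is Q = Ksp.
For Li₃PO₄: [PO₄³⁻] = (Ksp/[Li⁺]^3) = 1.11×10⁻³ mol L⁻¹
For Ag₃PO₄: [PO₄³⁻] = (Ksp/[Ag⁺]^3) = 6.08×10⁻¹³ mol L⁻¹
Since Ag₃PO₄ needs less PO₄³⁻ to reach saturation, it precipitates first.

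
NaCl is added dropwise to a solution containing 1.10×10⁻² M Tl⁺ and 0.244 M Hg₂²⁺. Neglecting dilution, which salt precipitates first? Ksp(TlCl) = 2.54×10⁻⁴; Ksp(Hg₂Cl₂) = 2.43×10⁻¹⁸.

Hg₂Cl₂

A salt starts to precipitate once the ion product Q reaches its Ksp.
For TlCl: [Cl⁻] = (Ksp/[Tl⁺]) = 2.31×10⁻² M
For Hg₂Cl₂: [Cl⁻] = (Ksp/[Hg₂²⁺])^(1/2) = 3.16×10⁻⁹ M
The smaller threshold [Cl⁻] is reached first, so Hg₂Cl₂ precipitates first.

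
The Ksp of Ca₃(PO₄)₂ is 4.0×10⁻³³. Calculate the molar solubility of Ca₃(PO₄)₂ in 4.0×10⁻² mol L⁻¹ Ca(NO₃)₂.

4.0×10⁻¹⁵ M

Ca₃(PO₄)₂(s) ⇌ 3 Ca²⁺(aq) + 2 PO₄³⁻(aq)
Let s be the solubility of Ca₃(PO₄)₂ here. The common ion gives [Ca²⁺] ≈ 4.0×10⁻² mol L⁻¹, and [PO₄³⁻] = 2s.
Ksp = [Ca²⁺]^3[PO₄³⁻]^2 = (4.0×10⁻²)^3(2s)^2
(2s)^2 = 4.0×10⁻³³ / (4.0×10⁻²)^3 = 6.3×10⁻²⁹
s = 4.0×10⁻¹⁵ mol L⁻¹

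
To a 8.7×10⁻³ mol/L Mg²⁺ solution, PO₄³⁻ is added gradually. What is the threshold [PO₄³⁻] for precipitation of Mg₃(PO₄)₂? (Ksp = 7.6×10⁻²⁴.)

3.4×10⁻⁹ M

Each salt precipitates once Q = Ksp for that salt.
Mg₃(PO₄)₂(s) ⇌ 3 Mg²⁺(aq) + 2 PO₄³⁻(aq)
Ksp = [Mg²⁺]^3[PO₄³⁻]^2 = [PO₄³⁻]^2(8.7×10⁻³)^3
[PO₄³⁻]^2 = 7.6×10⁻²⁴ / (8.7×10⁻³)^3 = 1.2×10⁻¹⁷
[PO₄³⁻] = 3.4×10⁻⁹ mol/L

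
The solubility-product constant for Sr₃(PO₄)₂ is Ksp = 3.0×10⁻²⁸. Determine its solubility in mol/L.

1.2×10⁻⁶ M

Sr₃(PO₄)₂(s) ⇌ 3 Sr²⁺(aq) + 2 PO₄³⁻(aq)
Let s be the molar solubility. Then [Sr²⁺] = 3s and [PO₄³⁻] = 2s.
Ksp = [Sr²⁺]^3[PO₄³⁻]^2 = (3s)^3 · (2s)^2 = 108s^5
108s^5 = 3.0×10⁻²⁸  ⇒  s^5 = 2.8×10⁻³⁰
s = 1.2×10⁻⁶ mol/L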